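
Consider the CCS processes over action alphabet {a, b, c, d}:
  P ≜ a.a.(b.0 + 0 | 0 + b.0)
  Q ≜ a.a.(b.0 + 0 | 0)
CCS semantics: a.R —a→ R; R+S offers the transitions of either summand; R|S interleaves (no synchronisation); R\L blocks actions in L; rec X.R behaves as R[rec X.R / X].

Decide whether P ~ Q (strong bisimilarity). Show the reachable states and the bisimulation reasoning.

P's transition system — 4 states:
  s0 = a.a.(b.0 + 0 | 0 + b.0) → —a→ s1
  s1 = a.(b.0 + 0 | 0 + b.0) → —a→ s2
  s2 = b.0 + 0 | 0 + b.0 → —b→ s3
  s3 = 0 → ·
Q's transition system — 4 states:
  t0 = a.a.(b.0 + 0 | 0) → —a→ t1
  t1 = a.(b.0 + 0 | 0) → —a→ t2
  t2 = b.0 + 0 | 0 → —b→ t3
  t3 = 0 → ·
Partition-refinement fixed point:
  B0 = {s0, t0}
  B1 = {s1, t1}
  B2 = {s2, t2}
  B3 = {s3, t3}
s0 ∈ B0, t0 ∈ B0 → same block

bisimilar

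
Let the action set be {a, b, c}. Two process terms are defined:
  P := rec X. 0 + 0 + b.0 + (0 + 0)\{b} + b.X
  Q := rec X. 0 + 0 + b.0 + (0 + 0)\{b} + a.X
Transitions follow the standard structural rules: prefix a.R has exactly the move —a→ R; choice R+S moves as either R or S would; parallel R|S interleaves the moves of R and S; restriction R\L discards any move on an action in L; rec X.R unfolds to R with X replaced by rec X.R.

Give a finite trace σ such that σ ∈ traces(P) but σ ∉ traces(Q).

LTS(P): 2 reachable states
  m0 = rec X. 0 + 0 + b.0 + (0 + 0)\{b} + b.X → -b-> m0, -b-> m1
  m1 = 0 → stopped
LTS(Q): 2 reachable states
  n0 = rec X. 0 + 0 + b.0 + (0 + 0)\{b} + a.X → -a-> n0, -b-> n1
  n1 = 0 → stopped
Executing bb from P (initial set {m0}):
  [1] b ⇒ {m0, m1}
  [2] b ⇒ {m0, m1}
  — P admits the full trace.
Executing bb from Q (initial set {n0}):
  [1] b ⇒ {n1}
  [2] b ⇒ ∅  — Q cannot continue

bb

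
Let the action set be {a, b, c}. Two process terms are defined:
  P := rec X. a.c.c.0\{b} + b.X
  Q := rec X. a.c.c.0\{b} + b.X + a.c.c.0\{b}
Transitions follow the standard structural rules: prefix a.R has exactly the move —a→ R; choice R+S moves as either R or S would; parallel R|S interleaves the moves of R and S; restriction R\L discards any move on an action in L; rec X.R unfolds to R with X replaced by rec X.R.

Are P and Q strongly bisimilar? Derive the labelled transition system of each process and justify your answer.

P's transition system — 4 states:
  s0 = rec X. a.c.c.0\{b} + b.X ⊢ --a--▸ s1, --b--▸ s0
  s1 = c.c.0\{b} ⊢ --c--▸ s2
  s2 = c.0\{b} ⊢ --c--▸ s3
  s3 = 0\{b} ⊢ ∅
Q's transition system — 4 states:
  t0 = rec X. a.c.c.0\{b} + b.X + a.c.c.0\{b} ⊢ --a--▸ t1, --b--▸ t0
  t1 = c.c.0\{b} ⊢ --c--▸ t2
  t2 = c.0\{b} ⊢ --c--▸ t3
  t3 = 0\{b} ⊢ ∅
Partition-refinement fixed point:
  B0 = {s0, t0}
  B1 = {s1, t1}
  B2 = {s2, t2}
  B3 = {s3, t3}
s0 ∈ B0, t0 ∈ B0 → same block

P ~ Q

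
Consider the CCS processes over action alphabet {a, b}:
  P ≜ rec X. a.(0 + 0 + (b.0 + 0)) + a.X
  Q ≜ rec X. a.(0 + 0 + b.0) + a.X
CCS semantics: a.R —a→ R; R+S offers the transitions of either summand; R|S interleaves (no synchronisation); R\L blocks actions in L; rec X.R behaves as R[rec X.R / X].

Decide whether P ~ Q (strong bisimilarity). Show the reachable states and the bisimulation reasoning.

LTS(P): 3 reachable states
  m0 = rec X. a.(0 + 0 + (b.0 + 0)) + a.X ⊢ --a--▸ m0, --a--▸ m1
  m1 = 0 + 0 + (b.0 + 0) ⊢ --b--▸ m2
  m2 = 0 ⊢ deadlocked
LTS(Q): 3 reachable states
  n0 = rec X. a.(0 + 0 + b.0) + a.X ⊢ --a--▸ n0, --a--▸ n1
  n1 = 0 + 0 + b.0 ⊢ --b--▸ n2
  n2 = 0 ⊢ deadlocked
Bisimilarity quotient blocks:
  B0 = {m0, n0}
  B1 = {m1, n1}
  B2 = {m2, n2}
m0 ∈ B0, n0 ∈ B0 → same block

bisimilar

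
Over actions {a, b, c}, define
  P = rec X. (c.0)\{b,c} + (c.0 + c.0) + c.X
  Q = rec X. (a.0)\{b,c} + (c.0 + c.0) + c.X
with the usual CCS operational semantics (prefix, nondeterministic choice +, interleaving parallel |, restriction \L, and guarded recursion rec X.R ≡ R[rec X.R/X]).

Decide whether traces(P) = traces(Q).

traces(P) ≠ traces(Q) — witness ⟨a⟩

Reachable graph of P (2 states):
  m0 = rec X. (c.0)\{b,c} + (c.0 + c.0) + c.X → —c→ m0, —c→ m1
  m1 = 0 → stopped
Reachable graph of Q (3 states):
  n0 = rec X. (a.0)\{b,c} + (c.0 + c.0) + c.X → —a→ n1, —c→ n0, —c→ n2
  n1 = 0\{b,c} → stopped
  n2 = 0 → stopped
Run σ = ⟨a⟩ on Q: start {n0}
  after a @ step 1: {n1}
  Q completes σ.
Run σ = ⟨a⟩ on P: start {m0}
  after a @ step 1: ∅ (P stuck)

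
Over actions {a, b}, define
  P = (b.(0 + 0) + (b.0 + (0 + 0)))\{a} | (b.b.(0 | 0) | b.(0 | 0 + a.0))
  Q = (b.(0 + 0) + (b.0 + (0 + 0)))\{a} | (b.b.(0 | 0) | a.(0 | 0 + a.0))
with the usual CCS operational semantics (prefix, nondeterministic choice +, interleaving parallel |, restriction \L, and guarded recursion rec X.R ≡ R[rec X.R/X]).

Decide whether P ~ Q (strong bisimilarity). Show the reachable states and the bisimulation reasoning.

Reachable graph of P (27 states):
  s0 = (b.(0 + 0) + (b.0 + (0 + 0)))\{a} | (b.b.(0 | 0) | b.(0 | 0 + a.0)) | —b→ s1, —b→ s2, —b→ s3, —b→ s4
  s1 = (0 + 0)\{a} | (b.b.(0 | 0) | b.(0 | 0 + a.0)) | —b→ s5, —b→ s6
  s2 = (b.(0 + 0) + (b.0 + (0 + 0)))\{a} | (b.(0 | 0) | b.(0 | 0 + a.0)) | —b→ s5, —b→ s7, —b→ s8, —b→ s9
  s3 = (b.(0 + 0) + (b.0 + (0 + 0)))\{a} | (b.b.(0 | 0) | (0 | 0 + a.0)) | —a→ s10, —b→ s11, —b→ s6, —b→ s8
  s4 = 0\{a} | (b.b.(0 | 0) | b.(0 | 0 + a.0)) | —b→ s11, —b→ s9
  s5 = (0 + 0)\{a} | (b.(0 | 0) | b.(0 | 0 + a.0)) | —b→ s12, —b→ s13
  s6 = (0 + 0)\{a} | (b.b.(0 | 0) | (0 | 0 + a.0)) | —a→ s14, —b→ s13
  s7 = (b.(0 + 0) + (b.0 + (0 + 0)))\{a} | (0 | 0 | b.(0 | 0 + a.0)) | —b→ s12, —b→ s15, —b→ s16
  s8 = (b.(0 + 0) + (b.0 + (0 + 0)))\{a} | (b.(0 | 0) | (0 | 0 + a.0)) | —a→ s17, —b→ s13, —b→ s15, —b→ s18
  s9 = 0\{a} | (b.(0 | 0) | b.(0 | 0 + a.0)) | —b→ s16, —b→ s18
  s10 = (b.(0 + 0) + (b.0 + (0 + 0)))\{a} | (b.b.(0 | 0) | 0) | —b→ s14, —b→ s17, —b→ s19
  s11 = 0\{a} | (b.b.(0 | 0) | (0 | 0 + a.0)) | —a→ s19, —b→ s18
  s12 = (0 + 0)\{a} | (0 | 0 | b.(0 | 0 + a.0)) | —b→ s20
  s13 = (0 + 0)\{a} | (b.(0 | 0) | (0 | 0 + a.0)) | —a→ s21, —b→ s20
  s14 = (0 + 0)\{a} | (b.b.(0 | 0) | 0) | —b→ s21
  s15 = (b.(0 + 0) + (b.0 + (0 + 0)))\{a} | (0 | 0 | (0 | 0 + a.0)) | —a→ s22, —b→ s20, —b→ s23
  s16 = 0\{a} | (0 | 0 | b.(0 | 0 + a.0)) | —b→ s23
  s17 = (b.(0 + 0) + (b.0 + (0 + 0)))\{a} | (b.(0 | 0) | 0) | —b→ s21, —b→ s22, —b→ s24
  s18 = 0\{a} | (b.(0 | 0) | (0 | 0 + a.0)) | —a→ s24, —b→ s23
  s19 = 0\{a} | (b.b.(0 | 0) | 0) | —b→ s24
  s20 = (0 + 0)\{a} | (0 | 0 | (0 | 0 + a.0)) | —a→ s25
  s21 = (0 + 0)\{a} | (b.(0 | 0) | 0) | —b→ s25
  s22 = (b.(0 + 0) + (b.0 + (0 + 0)))\{a} | (0 | 0 | 0) | —b→ s25, —b→ s26
  s23 = 0\{a} | (0 | 0 | (0 | 0 + a.0)) | —a→ s26
  s24 = 0\{a} | (b.(0 | 0) | 0) | —b→ s26
  s25 = (0 + 0)\{a} | (0 | 0 | 0) | ·
  s26 = 0\{a} | (0 | 0 | 0) | ·
Reachable graph of Q (27 states):
  t0 = (b.(0 + 0) + (b.0 + (0 + 0)))\{a} | (b.b.(0 | 0) | a.(0 | 0 + a.0)) | —a→ t1, —b→ t2, —b→ t3, —b→ t4
  t1 = (b.(0 + 0) + (b.0 + (0 + 0)))\{a} | (b.b.(0 | 0) | (0 | 0 + a.0)) | —a→ t5, —b→ t6, —b→ t7, —b→ t8
  t2 = (0 + 0)\{a} | (b.b.(0 | 0) | a.(0 | 0 + a.0)) | —a→ t6, —b→ t9
  t3 = (b.(0 + 0) + (b.0 + (0 + 0)))\{a} | (b.(0 | 0) | a.(0 | 0 + a.0)) | —a→ t7, —b→ t10, —b→ t11, —b→ t9
  t4 = 0\{a} | (b.b.(0 | 0) | a.(0 | 0 + a.0)) | —a→ t8, —b→ t11
  t5 = (b.(0 + 0) + (b.0 + (0 + 0)))\{a} | (b.b.(0 | 0) | 0) | —b→ t12, —b→ t13, —b→ t14
  t6 = (0 + 0)\{a} | (b.b.(0 | 0) | (0 | 0 + a.0)) | —a→ t12, —b→ t15
  t7 = (b.(0 + 0) + (b.0 + (0 + 0)))\{a} | (b.(0 | 0) | (0 | 0 + a.0)) | —a→ t13, —b→ t15, —b→ t16, —b→ t17
  t8 = 0\{a} | (b.b.(0 | 0) | (0 | 0 + a.0)) | —a→ t14, —b→ t17
  t9 = (0 + 0)\{a} | (b.(0 | 0) | a.(0 | 0 + a.0)) | —a→ t15, —b→ t18
  t10 = (b.(0 + 0) + (b.0 + (0 + 0)))\{a} | (0 | 0 | a.(0 | 0 + a.0)) | —a→ t16, —b→ t18, —b→ t19
  t11 = 0\{a} | (b.(0 | 0) | a.(0 | 0 + a.0)) | —a→ t17, —b→ t19
  t12 = (0 + 0)\{a} | (b.b.(0 | 0) | 0) | —b→ t20
  t13 = (b.(0 + 0) + (b.0 + (0 + 0)))\{a} | (b.(0 | 0) | 0) | —b→ t20, —b→ t21, —b→ t22
  t14 = 0\{a} | (b.b.(0 | 0) | 0) | —b→ t22
  t15 = (0 + 0)\{a} | (b.(0 | 0) | (0 | 0 + a.0)) | —a→ t20, —b→ t23
  t16 = (b.(0 + 0) + (b.0 + (0 + 0)))\{a} | (0 | 0 | (0 | 0 + a.0)) | —a→ t21, —b→ t23, —b→ t24
  t17 = 0\{a} | (b.(0 | 0) | (0 | 0 + a.0)) | —a→ t22, —b→ t24
  t18 = (0 + 0)\{a} | (0 | 0 | a.(0 | 0 + a.0)) | —a→ t23
  t19 = 0\{a} | (0 | 0 | a.(0 | 0 + a.0)) | —a→ t24
  t20 = (0 + 0)\{a} | (b.(0 | 0) | 0) | —b→ t25
  t21 = (b.(0 + 0) + (b.0 + (0 + 0)))\{a} | (0 | 0 | 0) | —b→ t25, —b→ t26
  t22 = 0\{a} | (b.(0 | 0) | 0) | —b→ t26
  t23 = (0 + 0)\{a} | (0 | 0 | (0 | 0 + a.0)) | —a→ t25
  t24 = 0\{a} | (0 | 0 | (0 | 0 + a.0)) | —a→ t26
  t25 = (0 + 0)\{a} | (0 | 0 | 0) | ·
  t26 = 0\{a} | (0 | 0 | 0) | ·
Coarsest stable partition (strong bisimilarity classes):
  B0 = {s0}
  B1 = {s1, s2, s4}
  B2 = {s5, s7, s9}
  B3 = {s12, s16}
  B4 = {s20, s23, t23, t24}
  B5 = {s25, s26, t25, t26}
  B6 = {s13, s15, s18, t15, t16, t17}
  B7 = {s21, s22, s24, t20, t21, t22}
  B8 = {s11, s6, s8, t6, t7, t8}
  B9 = {s14, s17, s19, t12, t13, t14}
  B10 = {s3, t1}
  B11 = {s10, t5}
  B12 = {t0}
  B13 = {t2, t3, t4}
  B14 = {t10, t11, t9}
  B15 = {t18, t19}
s0 ∈ B0, t0 ∈ B12 → different blocks

NO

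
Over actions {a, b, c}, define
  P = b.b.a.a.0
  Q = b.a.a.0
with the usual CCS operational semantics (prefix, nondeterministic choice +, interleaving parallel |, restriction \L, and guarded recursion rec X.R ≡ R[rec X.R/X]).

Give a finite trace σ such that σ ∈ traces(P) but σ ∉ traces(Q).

LTS(P): 5 reachable states
  u0 = b.b.a.a.0 → —b→ u1
  u1 = b.a.a.0 → —b→ u2
  u2 = a.a.0 → —a→ u3
  u3 = a.0 → —a→ u4
  u4 = 0 → deadlocked
LTS(Q): 4 reachable states
  v0 = b.a.a.0 → —b→ v1
  v1 = a.a.0 → —a→ v2
  v2 = a.0 → —a→ v3
  v3 = 0 → deadlocked
Executing bb from P (initial set {u0}):
  [1] b ⇒ {u1}
  [2] b ⇒ {u2}
  — P admits the full trace.
Executing bb from Q (initial set {v0}):
  [1] b ⇒ {v1}
  [2] b ⇒ ∅ (Q stuck)

bb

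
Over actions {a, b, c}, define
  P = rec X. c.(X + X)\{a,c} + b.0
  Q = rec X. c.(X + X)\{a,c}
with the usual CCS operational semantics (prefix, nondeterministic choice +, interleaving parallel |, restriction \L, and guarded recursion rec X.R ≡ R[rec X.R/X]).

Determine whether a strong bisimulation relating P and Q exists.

not bisimilar

Reachable graph of P (4 states):
  m0 = rec X. c.(X + X)\{a,c} + b.0 :: =b=> m1, =c=> m2
  m1 = 0 :: ·
  m2 = ((rec X. c.(X + X)\{a,c} + b.0) + (rec X. c.(X + X)\{a,c} + b.0))\{a,c} :: =b=> m3
  m3 = 0\{a,c} :: ·
Reachable graph of Q (2 states):
  n0 = rec X. c.(X + X)\{a,c} :: =c=> n1
  n1 = ((rec X. c.(X + X)\{a,c}) + (rec X. c.(X + X)\{a,c}))\{a,c} :: ·
Bisimilarity quotient blocks:
  B0 = {m0}
  B1 = {m2}
  B2 = {m1, m3, n1}
  B3 = {n0}
m0 ∈ B0, n0 ∈ B3 → different blocks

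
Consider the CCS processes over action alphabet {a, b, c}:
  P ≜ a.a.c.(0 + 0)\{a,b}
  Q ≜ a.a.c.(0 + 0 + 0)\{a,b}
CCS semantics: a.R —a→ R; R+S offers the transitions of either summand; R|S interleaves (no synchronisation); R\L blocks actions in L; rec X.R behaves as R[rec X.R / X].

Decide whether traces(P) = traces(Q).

P's transition system — 4 states:
  s0 = a.a.c.(0 + 0)\{a,b} has moves --a--▸ s1
  s1 = a.c.(0 + 0)\{a,b} has moves --a--▸ s2
  s2 = c.(0 + 0)\{a,b} has moves --c--▸ s3
  s3 = (0 + 0)\{a,b} has moves ∅
Q's transition system — 4 states:
  t0 = a.a.c.(0 + 0 + 0)\{a,b} has moves --a--▸ t1
  t1 = a.c.(0 + 0 + 0)\{a,b} has moves --a--▸ t2
  t2 = c.(0 + 0 + 0)\{a,b} has moves --c--▸ t3
  t3 = (0 + 0 + 0)\{a,b} has moves ∅
Partition-refinement fixed point:
  B0 = {s0, t0}
  B1 = {s1, t1}
  B2 = {s2, t2}
  B3 = {s3, t3}
s0 ∈ B0, t0 ∈ B0 → same block
Bisimilar ⇒ trace-equivalent.

traces(P) = traces(Q)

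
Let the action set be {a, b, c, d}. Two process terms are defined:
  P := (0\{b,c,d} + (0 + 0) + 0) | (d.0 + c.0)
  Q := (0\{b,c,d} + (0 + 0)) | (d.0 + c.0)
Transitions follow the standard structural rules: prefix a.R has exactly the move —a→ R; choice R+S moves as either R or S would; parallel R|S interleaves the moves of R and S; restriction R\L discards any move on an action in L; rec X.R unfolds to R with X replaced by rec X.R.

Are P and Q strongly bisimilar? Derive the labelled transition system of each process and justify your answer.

P's transition system — 2 states:
  u0 = (0\{b,c,d} + (0 + 0) + 0) | (d.0 + c.0) → -c-> u1, -d-> u1
  u1 = (0\{b,c,d} + (0 + 0) + 0) | 0 → ∅
Q's transition system — 2 states:
  v0 = (0\{b,c,d} + (0 + 0)) | (d.0 + c.0) → -c-> v1, -d-> v1
  v1 = (0\{b,c,d} + (0 + 0)) | 0 → ∅
Coarsest stable partition (strong bisimilarity classes):
  B0 = {u0, v0}
  B1 = {u1, v1}
u0 ∈ B0, v0 ∈ B0 → same block

P ~ Q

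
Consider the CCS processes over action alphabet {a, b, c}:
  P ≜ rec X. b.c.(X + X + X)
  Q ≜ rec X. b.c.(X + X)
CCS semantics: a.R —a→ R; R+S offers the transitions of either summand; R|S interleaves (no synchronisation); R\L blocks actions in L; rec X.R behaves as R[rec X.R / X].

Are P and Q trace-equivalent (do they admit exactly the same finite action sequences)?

trace-equivalent

P's transition system — 3 states:
  s0 = rec X. b.c.(X + X + X) :: ··b··> s1
  s1 = c.((rec X. b.c.(X + X + X)) + (rec X. b.c.(X + X + X)) + (rec X. b.c.(X + X + X))) :: ··c··> s2
  s2 = (rec X. b.c.(X + X + X)) + (rec X. b.c.(X + X + X)) + (rec X. b.c.(X + X + X)) :: ··b··> s1
Q's transition system — 3 states:
  t0 = rec X. b.c.(X + X) :: ··b··> t1
  t1 = c.((rec X. b.c.(X + X)) + (rec X. b.c.(X + X))) :: ··c··> t2
  t2 = (rec X. b.c.(X + X)) + (rec X. b.c.(X + X)) :: ··b··> t1
Coarsest stable partition (strong bisimilarity classes):
  B0 = {s0, s2, t0, t2}
  B1 = {s1, t1}
s0 ∈ B0, t0 ∈ B0 → same block
Bisimilar ⇒ trace-equivalent.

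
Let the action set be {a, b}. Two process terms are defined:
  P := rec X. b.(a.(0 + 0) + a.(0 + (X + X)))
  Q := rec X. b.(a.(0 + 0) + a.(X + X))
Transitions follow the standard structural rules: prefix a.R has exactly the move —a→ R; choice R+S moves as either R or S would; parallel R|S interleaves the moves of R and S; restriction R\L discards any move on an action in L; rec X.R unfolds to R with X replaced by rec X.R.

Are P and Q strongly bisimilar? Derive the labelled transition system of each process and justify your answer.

Reachable graph of P (4 states):
  u0 = rec X. b.(a.(0 + 0) + a.(0 + (X + X))) ⊢ =b=> u1
  u1 = a.(0 + 0) + a.(0 + ((rec X. b.(a.(0 + 0) + a.(0 + (X + X)))) + (rec X. b.(a.(0 + 0) + a.(0 + (X + X)))))) ⊢ =a=> u2, =a=> u3
  u2 = 0 + ((rec X. b.(a.(0 + 0) + a.(0 + (X + X)))) + (rec X. b.(a.(0 + 0) + a.(0 + (X + X))))) ⊢ =b=> u1
  u3 = 0 + 0 ⊢ (no moves)
Reachable graph of Q (4 states):
  v0 = rec X. b.(a.(0 + 0) + a.(X + X)) ⊢ =b=> v1
  v1 = a.(0 + 0) + a.((rec X. b.(a.(0 + 0) + a.(X + X))) + (rec X. b.(a.(0 + 0) + a.(X + X)))) ⊢ =a=> v2, =a=> v3
  v2 = (rec X. b.(a.(0 + 0) + a.(X + X))) + (rec X. b.(a.(0 + 0) + a.(X + X))) ⊢ =b=> v1
  v3 = 0 + 0 ⊢ (no moves)
Bisimilarity quotient blocks:
  B0 = {u0, u2, v0, v2}
  B1 = {u1, v1}
  B2 = {u3, v3}
u0 ∈ B0, v0 ∈ B0 → same block

bisimilar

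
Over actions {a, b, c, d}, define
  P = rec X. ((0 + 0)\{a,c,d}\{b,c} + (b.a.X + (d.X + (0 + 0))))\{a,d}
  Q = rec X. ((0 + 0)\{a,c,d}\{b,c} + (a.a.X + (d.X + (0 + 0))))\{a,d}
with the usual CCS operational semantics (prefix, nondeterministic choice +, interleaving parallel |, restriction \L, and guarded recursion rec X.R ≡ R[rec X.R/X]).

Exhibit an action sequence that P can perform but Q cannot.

Reachable graph of P (2 states):
  s0 = rec X. ((0 + 0)\{a,c,d}\{b,c} + (b.a.X + (d.X + (0 + 0))))\{a,d} | ··b··> s1
  s1 = (a.(rec X. ((0 + 0)\{a,c,d}\{b,c} + (b.a.X + (d.X + (0 + 0))))\{a,d}))\{a,d} | (no moves)
Reachable graph of Q (1 states):
  t0 = rec X. ((0 + 0)\{a,c,d}\{b,c} + (a.a.X + (d.X + (0 + 0))))\{a,d} | (no moves)
Run σ = ⟨b⟩ on P: start {s0}
  after b @ step 1: {s1}
  — P admits the full trace.
Run σ = ⟨b⟩ on Q: start {t0}
  after b @ step 1: no successor for Q

b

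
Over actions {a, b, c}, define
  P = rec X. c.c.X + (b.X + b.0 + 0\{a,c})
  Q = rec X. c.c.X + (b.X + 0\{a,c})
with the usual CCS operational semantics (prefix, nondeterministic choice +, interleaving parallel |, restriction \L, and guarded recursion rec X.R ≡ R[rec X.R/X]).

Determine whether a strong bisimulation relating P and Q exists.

NO

Reachable graph of P (3 states):
  m0 = rec X. c.c.X + (b.X + b.0 + 0\{a,c}) → =b=> m0, =b=> m1, =c=> m2
  m1 = 0 → ·
  m2 = c.(rec X. c.c.X + (b.X + b.0 + 0\{a,c})) → =c=> m0
Reachable graph of Q (2 states):
  n0 = rec X. c.c.X + (b.X + 0\{a,c}) → =b=> n0, =c=> n1
  n1 = c.(rec X. c.c.X + (b.X + 0\{a,c})) → =c=> n0
Bisimilarity quotient blocks:
  B0 = {m0}
  B1 = {m2}
  B2 = {m1}
  B3 = {n0}
  B4 = {n1}
m0 ∈ B0, n0 ∈ B3 → different blocks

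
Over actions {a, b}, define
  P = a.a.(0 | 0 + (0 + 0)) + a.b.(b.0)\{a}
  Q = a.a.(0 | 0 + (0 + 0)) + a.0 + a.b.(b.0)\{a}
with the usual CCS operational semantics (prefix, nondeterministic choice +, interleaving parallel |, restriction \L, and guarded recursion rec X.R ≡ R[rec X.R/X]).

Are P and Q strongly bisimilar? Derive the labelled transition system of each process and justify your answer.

not bisimilar

P's transition system — 6 states:
  u0 = a.a.(0 | 0 + (0 + 0)) + a.b.(b.0)\{a} :: ··a··> u1, ··a··> u2
  u1 = a.(0 | 0 + (0 + 0)) :: ··a··> u3
  u2 = b.(b.0)\{a} :: ··b··> u4
  u3 = 0 | 0 + (0 + 0) :: (no moves)
  u4 = (b.0)\{a} :: ··b··> u5
  u5 = 0\{a} :: (no moves)
Q's transition system — 7 states:
  v0 = a.a.(0 | 0 + (0 + 0)) + a.0 + a.b.(b.0)\{a} :: ··a··> v1, ··a··> v2, ··a··> v3
  v1 = 0 :: (no moves)
  v2 = a.(0 | 0 + (0 + 0)) :: ··a··> v4
  v3 = b.(b.0)\{a} :: ··b··> v5
  v4 = 0 | 0 + (0 + 0) :: (no moves)
  v5 = (b.0)\{a} :: ··b··> v6
  v6 = 0\{a} :: (no moves)
Coarsest stable partition (strong bisimilarity classes):
  B0 = {u0}
  B1 = {u1, v2}
  B2 = {u3, u5, v1, v4, v6}
  B3 = {u2, v3}
  B4 = {u4, v5}
  B5 = {v0}
u0 ∈ B0, v0 ∈ B5 → different blocks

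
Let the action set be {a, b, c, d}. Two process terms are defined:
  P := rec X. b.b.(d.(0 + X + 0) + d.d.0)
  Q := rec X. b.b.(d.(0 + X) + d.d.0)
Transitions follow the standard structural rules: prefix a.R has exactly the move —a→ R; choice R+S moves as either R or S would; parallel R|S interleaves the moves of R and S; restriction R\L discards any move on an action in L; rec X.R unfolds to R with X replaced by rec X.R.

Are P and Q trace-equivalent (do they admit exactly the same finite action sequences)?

LTS(P): 6 reachable states
  s0 = rec X. b.b.(d.(0 + X + 0) + d.d.0) | =b=> s1
  s1 = b.(d.(0 + (rec X. b.b.(d.(0 + X + 0) + d.d.0)) + 0) + d.d.0) | =b=> s2
  s2 = d.(0 + (rec X. b.b.(d.(0 + X + 0) + d.d.0)) + 0) + d.d.0 | =d=> s3, =d=> s4
  s3 = 0 + (rec X. b.b.(d.(0 + X + 0) + d.d.0)) + 0 | =b=> s1
  s4 = d.0 | =d=> s5
  s5 = 0 | deadlocked
LTS(Q): 6 reachable states
  t0 = rec X. b.b.(d.(0 + X) + d.d.0) | =b=> t1
  t1 = b.(d.(0 + (rec X. b.b.(d.(0 + X) + d.d.0))) + d.d.0) | =b=> t2
  t2 = d.(0 + (rec X. b.b.(d.(0 + X) + d.d.0))) + d.d.0 | =d=> t3, =d=> t4
  t3 = 0 + (rec X. b.b.(d.(0 + X) + d.d.0)) | =b=> t1
  t4 = d.0 | =d=> t5
  t5 = 0 | deadlocked
Partition-refinement fixed point:
  B0 = {s0, s3, t0, t3}
  B1 = {s1, t1}
  B2 = {s2, t2}
  B3 = {s4, t4}
  B4 = {s5, t5}
s0 ∈ B0, t0 ∈ B0 → same block
Bisimilar ⇒ trace-equivalent.

traces(P) = traces(Q)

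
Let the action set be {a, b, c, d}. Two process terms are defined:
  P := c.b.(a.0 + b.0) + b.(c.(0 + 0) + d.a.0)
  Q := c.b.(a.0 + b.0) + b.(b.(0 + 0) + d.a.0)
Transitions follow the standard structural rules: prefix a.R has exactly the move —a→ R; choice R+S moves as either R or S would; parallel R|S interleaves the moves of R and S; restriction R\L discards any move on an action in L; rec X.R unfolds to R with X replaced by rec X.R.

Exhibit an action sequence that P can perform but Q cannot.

Reachable graph of P (7 states):
  u0 = c.b.(a.0 + b.0) + b.(c.(0 + 0) + d.a.0) :: ··b··> u1, ··c··> u2
  u1 = c.(0 + 0) + d.a.0 :: ··c··> u3, ··d··> u4
  u2 = b.(a.0 + b.0) :: ··b··> u5
  u3 = 0 + 0 :: deadlocked
  u4 = a.0 :: ··a··> u6
  u5 = a.0 + b.0 :: ··a··> u6, ··b··> u6
  u6 = 0 :: deadlocked
Reachable graph of Q (7 states):
  v0 = c.b.(a.0 + b.0) + b.(b.(0 + 0) + d.a.0) :: ··b··> v1, ··c··> v2
  v1 = b.(0 + 0) + d.a.0 :: ··b··> v3, ··d··> v4
  v2 = b.(a.0 + b.0) :: ··b··> v5
  v3 = 0 + 0 :: deadlocked
  v4 = a.0 :: ··a··> v6
  v5 = a.0 + b.0 :: ··a··> v6, ··b··> v6
  v6 = 0 :: deadlocked
Executing bc from P (initial set {u0}):
  after b @ step 1: {u1}
  after c @ step 2: {u3}
  ✓ P
Executing bc from Q (initial set {v0}):
  after b @ step 1: {v1}
  after c @ step 2: ∅ (Q stuck)

bc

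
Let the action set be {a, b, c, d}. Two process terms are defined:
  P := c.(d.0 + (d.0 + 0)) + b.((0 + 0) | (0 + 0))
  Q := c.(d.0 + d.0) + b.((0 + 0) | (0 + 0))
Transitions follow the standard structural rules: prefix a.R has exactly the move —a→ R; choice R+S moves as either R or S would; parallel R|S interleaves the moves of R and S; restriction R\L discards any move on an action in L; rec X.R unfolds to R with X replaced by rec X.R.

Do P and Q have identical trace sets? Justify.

traces(P) = traces(Q)

LTS(P): 4 reachable states
  s0 = c.(d.0 + (d.0 + 0)) + b.((0 + 0) | (0 + 0)) :: =b=> s1, =c=> s2
  s1 = (0 + 0) | (0 + 0) :: stopped
  s2 = d.0 + (d.0 + 0) :: =d=> s3
  s3 = 0 :: stopped
LTS(Q): 4 reachable states
  t0 = c.(d.0 + d.0) + b.((0 + 0) | (0 + 0)) :: =b=> t1, =c=> t2
  t1 = (0 + 0) | (0 + 0) :: stopped
  t2 = d.0 + d.0 :: =d=> t3
  t3 = 0 :: stopped
Bisimilarity quotient blocks:
  B0 = {s0, t0}
  B1 = {s1, s3, t1, t3}
  B2 = {s2, t2}
s0 ∈ B0, t0 ∈ B0 → same block
Bisimilar ⇒ trace-equivalent.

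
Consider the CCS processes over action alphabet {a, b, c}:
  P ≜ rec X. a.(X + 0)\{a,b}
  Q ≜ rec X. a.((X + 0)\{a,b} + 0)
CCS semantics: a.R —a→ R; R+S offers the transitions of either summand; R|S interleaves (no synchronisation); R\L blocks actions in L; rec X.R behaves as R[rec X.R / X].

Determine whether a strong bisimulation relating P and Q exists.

LTS(P): 2 reachable states
  m0 = rec X. a.(X + 0)\{a,b} ⊢ --a--▸ m1
  m1 = ((rec X. a.(X + 0)\{a,b}) + 0)\{a,b} ⊢ (no moves)
LTS(Q): 2 reachable states
  n0 = rec X. a.((X + 0)\{a,b} + 0) ⊢ --a--▸ n1
  n1 = ((rec X. a.((X + 0)\{a,b} + 0)) + 0)\{a,b} + 0 ⊢ (no moves)
Bisimilarity quotient blocks:
  B0 = {m0, n0}
  B1 = {m1, n1}
m0 ∈ B0, n0 ∈ B0 → same block

YES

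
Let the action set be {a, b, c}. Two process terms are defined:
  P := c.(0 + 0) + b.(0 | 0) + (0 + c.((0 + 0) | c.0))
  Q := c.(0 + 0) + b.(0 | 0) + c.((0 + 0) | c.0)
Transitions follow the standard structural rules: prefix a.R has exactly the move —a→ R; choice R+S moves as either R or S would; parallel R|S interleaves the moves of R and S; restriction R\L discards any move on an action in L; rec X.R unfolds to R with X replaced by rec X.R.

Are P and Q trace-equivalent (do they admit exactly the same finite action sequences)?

YES

LTS(P): 5 reachable states
  s0 = c.(0 + 0) + b.(0 | 0) + (0 + c.((0 + 0) | c.0)) | ··b··> s1, ··c··> s2, ··c··> s3
  s1 = 0 | 0 | ·
  s2 = (0 + 0) | c.0 | ··c··> s4
  s3 = 0 + 0 | ·
  s4 = (0 + 0) | 0 | ·
LTS(Q): 5 reachable states
  t0 = c.(0 + 0) + b.(0 | 0) + c.((0 + 0) | c.0) | ··b··> t1, ··c··> t2, ··c··> t3
  t1 = 0 | 0 | ·
  t2 = (0 + 0) | c.0 | ··c··> t4
  t3 = 0 + 0 | ·
  t4 = (0 + 0) | 0 | ·
Coarsest stable partition (strong bisimilarity classes):
  B0 = {s0, t0}
  B1 = {s2, t2}
  B2 = {s1, s3, s4, t1, t3, t4}
s0 ∈ B0, t0 ∈ B0 → same block
Bisimilar ⇒ trace-equivalent.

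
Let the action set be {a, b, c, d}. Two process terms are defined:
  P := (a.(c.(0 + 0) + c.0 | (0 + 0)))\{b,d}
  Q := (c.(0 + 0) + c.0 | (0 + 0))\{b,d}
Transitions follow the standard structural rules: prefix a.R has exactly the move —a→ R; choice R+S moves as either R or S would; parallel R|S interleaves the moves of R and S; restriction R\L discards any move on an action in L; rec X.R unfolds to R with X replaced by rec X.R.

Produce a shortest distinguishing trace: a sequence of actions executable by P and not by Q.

P's transition system — 4 states:
  p0 = (a.(c.(0 + 0) + c.0 | (0 + 0)))\{b,d} :: =a=> p1
  p1 = (c.(0 + 0) + c.0 | (0 + 0))\{b,d} :: =c=> p2, =c=> p3
  p2 = (0 + 0)\{b,d} :: stopped
  p3 = (0 | (0 + 0))\{b,d} :: stopped
Q's transition system — 3 states:
  q0 = (c.(0 + 0) + c.0 | (0 + 0))\{b,d} :: =c=> q1, =c=> q2
  q1 = (0 + 0)\{b,d} :: stopped
  q2 = (0 | (0 + 0))\{b,d} :: stopped
Executing a from P (initial set {p0}):
  after a @ step 1: {p1}
  P completes σ.
Executing a from Q (initial set {q0}):
  after a @ step 1: no successor for Q

a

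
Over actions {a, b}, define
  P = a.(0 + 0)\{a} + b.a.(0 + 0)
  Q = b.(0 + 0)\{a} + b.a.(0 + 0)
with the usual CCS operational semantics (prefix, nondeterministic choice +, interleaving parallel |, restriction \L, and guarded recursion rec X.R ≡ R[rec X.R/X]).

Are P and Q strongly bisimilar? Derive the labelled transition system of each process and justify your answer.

P's transition system — 4 states:
  u0 = a.(0 + 0)\{a} + b.a.(0 + 0) has moves -a-> u1, -b-> u2
  u1 = (0 + 0)\{a} has moves stopped
  u2 = a.(0 + 0) has moves -a-> u3
  u3 = 0 + 0 has moves stopped
Q's transition system — 4 states:
  v0 = b.(0 + 0)\{a} + b.a.(0 + 0) has moves -b-> v1, -b-> v2
  v1 = (0 + 0)\{a} has moves stopped
  v2 = a.(0 + 0) has moves -a-> v3
  v3 = 0 + 0 has moves stopped
Bisimilarity quotient blocks:
  B0 = {u0}
  B1 = {u1, u3, v1, v3}
  B2 = {u2, v2}
  B3 = {v0}
u0 ∈ B0, v0 ∈ B3 → different blocks

NO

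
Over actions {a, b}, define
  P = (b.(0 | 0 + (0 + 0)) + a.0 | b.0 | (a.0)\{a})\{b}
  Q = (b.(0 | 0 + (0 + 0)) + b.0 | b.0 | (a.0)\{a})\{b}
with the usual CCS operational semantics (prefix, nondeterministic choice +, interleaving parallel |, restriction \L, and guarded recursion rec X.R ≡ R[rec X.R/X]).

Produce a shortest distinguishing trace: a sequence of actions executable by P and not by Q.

a

LTS(P): 2 reachable states
  m0 = (b.(0 | 0 + (0 + 0)) + a.0 | b.0 | (a.0)\{a})\{b} → --a--▸ m1
  m1 = (0 | b.0 | (a.0)\{a})\{b} → ∅
LTS(Q): 1 reachable states
  n0 = (b.(0 | 0 + (0 + 0)) + b.0 | b.0 | (a.0)\{a})\{b} → ∅
Trace ⟨a⟩ through P, begin at {m0}:
  after a @ step 1: {m1}
  P completes σ.
Trace ⟨a⟩ through Q, begin at {n0}:
  after a @ step 1: ∅  — Q cannot continue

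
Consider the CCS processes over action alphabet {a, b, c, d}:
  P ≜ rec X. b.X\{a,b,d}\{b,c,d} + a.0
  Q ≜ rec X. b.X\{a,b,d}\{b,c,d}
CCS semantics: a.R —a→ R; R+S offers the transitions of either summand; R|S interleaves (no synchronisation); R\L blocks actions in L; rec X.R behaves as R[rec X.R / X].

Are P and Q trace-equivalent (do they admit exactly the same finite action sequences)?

LTS(P): 3 reachable states
  s0 = rec X. b.X\{a,b,d}\{b,c,d} + a.0 → =a=> s1, =b=> s2
  s1 = 0 → (no moves)
  s2 = (rec X. b.X\{a,b,d}\{b,c,d} + a.0)\{a,b,d}\{b,c,d} → (no moves)
LTS(Q): 2 reachable states
  t0 = rec X. b.X\{a,b,d}\{b,c,d} → =b=> t1
  t1 = (rec X. b.X\{a,b,d}\{b,c,d})\{a,b,d}\{b,c,d} → (no moves)
Trace ⟨a⟩ through P, begin at {s0}:
  after a @ step 1: {s1}
  — P admits the full trace.
Trace ⟨a⟩ through Q, begin at {t0}:
  after a @ step 1: ∅ (Q stuck)

traces(P) ≠ traces(Q) — witness ⟨a⟩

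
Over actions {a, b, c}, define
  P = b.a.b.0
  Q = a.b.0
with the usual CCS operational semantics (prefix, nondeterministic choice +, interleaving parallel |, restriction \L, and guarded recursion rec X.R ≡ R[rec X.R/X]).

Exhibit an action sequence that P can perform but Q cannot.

b

Reachable graph of P (4 states):
  u0 = b.a.b.0 :: ··b··> u1
  u1 = a.b.0 :: ··a··> u2
  u2 = b.0 :: ··b··> u3
  u3 = 0 :: (no moves)
Reachable graph of Q (3 states):
  v0 = a.b.0 :: ··a··> v1
  v1 = b.0 :: ··b··> v2
  v2 = 0 :: (no moves)
Trace ⟨b⟩ through P, begin at {u0}:
  step 1 (b): {u1}
  — P admits the full trace.
Trace ⟨b⟩ through Q, begin at {v0}:
  step 1 (b): ∅  — Q cannot continue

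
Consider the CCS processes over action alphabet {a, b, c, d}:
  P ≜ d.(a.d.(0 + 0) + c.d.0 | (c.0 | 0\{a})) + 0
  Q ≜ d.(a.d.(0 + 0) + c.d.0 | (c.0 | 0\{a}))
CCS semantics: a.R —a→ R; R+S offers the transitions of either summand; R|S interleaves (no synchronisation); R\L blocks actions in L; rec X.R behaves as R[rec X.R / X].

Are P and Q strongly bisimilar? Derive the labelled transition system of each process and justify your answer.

Reachable graph of P (9 states):
  s0 = d.(a.d.(0 + 0) + c.d.0 | (c.0 | 0\{a})) + 0 :: ··d··> s1
  s1 = a.d.(0 + 0) + c.d.0 | (c.0 | 0\{a}) :: ··a··> s2, ··c··> s3, ··c··> s4
  s2 = d.(0 + 0) :: ··d··> s5
  s3 = c.d.0 | (0 | 0\{a}) :: ··c··> s6
  s4 = d.0 | (c.0 | 0\{a}) :: ··c··> s6, ··d··> s7
  s5 = 0 + 0 :: ·
  s6 = d.0 | (0 | 0\{a}) :: ··d··> s8
  s7 = 0 | (c.0 | 0\{a}) :: ··c··> s8
  s8 = 0 | (0 | 0\{a}) :: ·
Reachable graph of Q (9 states):
  t0 = d.(a.d.(0 + 0) + c.d.0 | (c.0 | 0\{a})) :: ··d··> t1
  t1 = a.d.(0 + 0) + c.d.0 | (c.0 | 0\{a}) :: ··a··> t2, ··c··> t3, ··c··> t4
  t2 = d.(0 + 0) :: ··d··> t5
  t3 = c.d.0 | (0 | 0\{a}) :: ··c··> t6
  t4 = d.0 | (c.0 | 0\{a}) :: ··c··> t6, ··d··> t7
  t5 = 0 + 0 :: ·
  t6 = d.0 | (0 | 0\{a}) :: ··d··> t8
  t7 = 0 | (c.0 | 0\{a}) :: ··c··> t8
  t8 = 0 | (0 | 0\{a}) :: ·
Bisimilarity quotient blocks:
  B0 = {s0, t0}
  B1 = {s1, t1}
  B2 = {s2, s6, t2, t6}
  B3 = {s5, s8, t5, t8}
  B4 = {s4, t4}
  B5 = {s7, t7}
  B6 = {s3, t3}
s0 ∈ B0, t0 ∈ B0 → same block

P ~ Q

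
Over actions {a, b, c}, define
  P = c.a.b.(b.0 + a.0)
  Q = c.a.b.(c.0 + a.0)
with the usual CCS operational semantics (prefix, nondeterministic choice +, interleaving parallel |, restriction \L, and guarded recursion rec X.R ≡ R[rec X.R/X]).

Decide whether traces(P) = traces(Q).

traces(P) ≠ traces(Q) — witness ⟨cabb⟩

P's transition system — 5 states:
  u0 = c.a.b.(b.0 + a.0) → =c=> u1
  u1 = a.b.(b.0 + a.0) → =a=> u2
  u2 = b.(b.0 + a.0) → =b=> u3
  u3 = b.0 + a.0 → =a=> u4, =b=> u4
  u4 = 0 → deadlocked
Q's transition system — 5 states:
  v0 = c.a.b.(c.0 + a.0) → =c=> v1
  v1 = a.b.(c.0 + a.0) → =a=> v2
  v2 = b.(c.0 + a.0) → =b=> v3
  v3 = c.0 + a.0 → =a=> v4, =c=> v4
  v4 = 0 → deadlocked
Trace ⟨cabb⟩ through P, begin at {u0}:
  step 1 (c): {u1}
  step 2 (a): {u2}
  step 3 (b): {u3}
  step 4 (b): {u4}
  ✓ P
Trace ⟨cabb⟩ through Q, begin at {v0}:
  step 1 (c): {v1}
  step 2 (a): {v2}
  step 3 (b): {v3}
  step 4 (b): ∅  — Q cannot continue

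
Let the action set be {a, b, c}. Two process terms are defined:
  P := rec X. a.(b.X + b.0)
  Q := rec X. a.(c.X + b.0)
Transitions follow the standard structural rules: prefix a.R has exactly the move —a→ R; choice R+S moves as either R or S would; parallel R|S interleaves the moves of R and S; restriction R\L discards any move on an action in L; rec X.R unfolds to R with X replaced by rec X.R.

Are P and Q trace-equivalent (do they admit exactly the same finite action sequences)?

traces(P) ≠ traces(Q) — witness ⟨aba⟩

LTS(P): 3 reachable states
  s0 = rec X. a.(b.X + b.0) ⊢ —a→ s1
  s1 = b.(rec X. a.(b.X + b.0)) + b.0 ⊢ —b→ s0, —b→ s2
  s2 = 0 ⊢ (no moves)
LTS(Q): 3 reachable states
  t0 = rec X. a.(c.X + b.0) ⊢ —a→ t1
  t1 = c.(rec X. a.(c.X + b.0)) + b.0 ⊢ —b→ t2, —c→ t0
  t2 = 0 ⊢ (no moves)
Executing aba from P (initial set {s0}):
  after a @ step 1: {s1}
  after b @ step 2: {s0, s2}
  after a @ step 3: {s1}
  P completes σ.
Executing aba from Q (initial set {t0}):
  after a @ step 1: {t1}
  after b @ step 2: {t2}
  after a @ step 3: no successor for Q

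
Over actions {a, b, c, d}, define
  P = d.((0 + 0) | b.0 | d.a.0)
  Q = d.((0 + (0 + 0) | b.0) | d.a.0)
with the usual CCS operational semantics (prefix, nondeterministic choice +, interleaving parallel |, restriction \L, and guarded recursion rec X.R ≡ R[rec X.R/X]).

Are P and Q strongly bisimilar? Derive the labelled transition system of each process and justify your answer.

bisimilar

P's transition system — 7 states:
  m0 = d.((0 + 0) | b.0 | d.a.0) :: --d--▸ m1
  m1 = (0 + 0) | b.0 | d.a.0 :: --b--▸ m2, --d--▸ m3
  m2 = (0 + 0) | 0 | d.a.0 :: --d--▸ m4
  m3 = (0 + 0) | b.0 | a.0 :: --a--▸ m5, --b--▸ m4
  m4 = (0 + 0) | 0 | a.0 :: --a--▸ m6
  m5 = (0 + 0) | b.0 | 0 :: --b--▸ m6
  m6 = (0 + 0) | 0 | 0 :: ∅
Q's transition system — 7 states:
  n0 = d.((0 + (0 + 0) | b.0) | d.a.0) :: --d--▸ n1
  n1 = (0 + (0 + 0) | b.0) | d.a.0 :: --b--▸ n2, --d--▸ n3
  n2 = (0 + 0) | 0 | d.a.0 :: --d--▸ n4
  n3 = (0 + (0 + 0) | b.0) | a.0 :: --a--▸ n5, --b--▸ n4
  n4 = (0 + 0) | 0 | a.0 :: --a--▸ n6
  n5 = (0 + (0 + 0) | b.0) | 0 :: --b--▸ n6
  n6 = (0 + 0) | 0 | 0 :: ∅
Bisimilarity quotient blocks:
  B0 = {m0, n0}
  B1 = {m1, n1}
  B2 = {m2, n2}
  B3 = {m4, n4}
  B4 = {m6, n6}
  B5 = {m3, n3}
  B6 = {m5, n5}
m0 ∈ B0, n0 ∈ B0 → same block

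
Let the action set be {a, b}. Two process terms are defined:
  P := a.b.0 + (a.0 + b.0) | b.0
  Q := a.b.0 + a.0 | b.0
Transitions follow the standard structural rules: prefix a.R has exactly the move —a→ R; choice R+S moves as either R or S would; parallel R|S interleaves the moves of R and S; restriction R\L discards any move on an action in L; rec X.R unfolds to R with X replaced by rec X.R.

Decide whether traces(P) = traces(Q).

Reachable graph of P (6 states):
  m0 = a.b.0 + (a.0 + b.0) | b.0 :: —a→ m1, —a→ m2, —b→ m1, —b→ m3
  m1 = 0 | b.0 :: —b→ m4
  m2 = b.0 :: —b→ m5
  m3 = (a.0 + b.0) | 0 :: —a→ m4, —b→ m4
  m4 = 0 | 0 :: deadlocked
  m5 = 0 :: deadlocked
Reachable graph of Q (6 states):
  n0 = a.b.0 + a.0 | b.0 :: —a→ n1, —a→ n2, —b→ n3
  n1 = 0 | b.0 :: —b→ n4
  n2 = b.0 :: —b→ n5
  n3 = a.0 | 0 :: —a→ n4
  n4 = 0 | 0 :: deadlocked
  n5 = 0 :: deadlocked
Trace ⟨bb⟩ through P, begin at {m0}:
  after b @ step 1: {m1, m3}
  after b @ step 2: {m4}
  P completes σ.
Trace ⟨bb⟩ through Q, begin at {n0}:
  after b @ step 1: {n3}
  after b @ step 2: ∅ (Q stuck)

trace-distinct — witness ⟨bb⟩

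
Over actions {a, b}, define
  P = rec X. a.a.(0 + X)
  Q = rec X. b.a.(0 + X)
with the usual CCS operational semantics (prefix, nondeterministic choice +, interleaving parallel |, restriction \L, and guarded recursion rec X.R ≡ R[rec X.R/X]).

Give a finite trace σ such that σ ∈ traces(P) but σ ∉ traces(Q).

P's transition system — 3 states:
  p0 = rec X. a.a.(0 + X) → =a=> p1
  p1 = a.(0 + (rec X. a.a.(0 + X))) → =a=> p2
  p2 = 0 + (rec X. a.a.(0 + X)) → =a=> p1
Q's transition system — 3 states:
  q0 = rec X. b.a.(0 + X) → =b=> q1
  q1 = a.(0 + (rec X. b.a.(0 + X))) → =a=> q2
  q2 = 0 + (rec X. b.a.(0 + X)) → =b=> q1
Run σ = ⟨a⟩ on P: start {p0}
  after a @ step 1: {p1}
  P completes σ.
Run σ = ⟨a⟩ on Q: start {q0}
  after a @ step 1: ∅  — Q cannot continue

a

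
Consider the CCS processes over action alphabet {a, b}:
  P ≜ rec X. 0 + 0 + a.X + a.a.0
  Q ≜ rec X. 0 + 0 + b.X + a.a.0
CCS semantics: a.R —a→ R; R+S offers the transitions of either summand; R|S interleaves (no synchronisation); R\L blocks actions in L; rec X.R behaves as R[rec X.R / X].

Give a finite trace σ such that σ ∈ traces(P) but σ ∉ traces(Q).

P's transition system — 3 states:
  p0 = rec X. 0 + 0 + a.X + a.a.0 has moves —a→ p0, —a→ p1
  p1 = a.0 has moves —a→ p2
  p2 = 0 has moves stopped
Q's transition system — 3 states:
  q0 = rec X. 0 + 0 + b.X + a.a.0 has moves —a→ q1, —b→ q0
  q1 = a.0 has moves —a→ q2
  q2 = 0 has moves stopped
Executing aaa from P (initial set {p0}):
  step 1 (a): {p0, p1}
  step 2 (a): {p0, p1, p2}
  step 3 (a): {p0, p1, p2}
  P completes σ.
Executing aaa from Q (initial set {q0}):
  step 1 (a): {q1}
  step 2 (a): {q2}
  step 3 (a): ∅ (Q stuck)

aaa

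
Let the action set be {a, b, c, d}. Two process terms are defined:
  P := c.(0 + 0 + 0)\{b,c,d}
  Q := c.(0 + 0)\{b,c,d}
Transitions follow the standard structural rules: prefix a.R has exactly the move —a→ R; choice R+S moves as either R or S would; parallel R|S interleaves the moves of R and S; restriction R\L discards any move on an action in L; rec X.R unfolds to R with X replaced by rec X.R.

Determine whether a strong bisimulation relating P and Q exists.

P ~ Q

P's transition system — 2 states:
  u0 = c.(0 + 0 + 0)\{b,c,d} → --c--▸ u1
  u1 = (0 + 0 + 0)\{b,c,d} → ·
Q's transition system — 2 states:
  v0 = c.(0 + 0)\{b,c,d} → --c--▸ v1
  v1 = (0 + 0)\{b,c,d} → ·
Bisimilarity quotient blocks:
  B0 = {u0, v0}
  B1 = {u1, v1}
u0 ∈ B0, v0 ∈ B0 → same block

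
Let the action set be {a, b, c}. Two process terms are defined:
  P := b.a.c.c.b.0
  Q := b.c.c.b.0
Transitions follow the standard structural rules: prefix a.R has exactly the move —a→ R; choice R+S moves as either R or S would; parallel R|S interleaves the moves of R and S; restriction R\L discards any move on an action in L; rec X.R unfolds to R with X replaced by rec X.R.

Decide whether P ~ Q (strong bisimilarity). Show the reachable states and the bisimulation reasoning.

P's transition system — 6 states:
  p0 = b.a.c.c.b.0 | -b-> p1
  p1 = a.c.c.b.0 | -a-> p2
  p2 = c.c.b.0 | -c-> p3
  p3 = c.b.0 | -c-> p4
  p4 = b.0 | -b-> p5
  p5 = 0 | ∅
Q's transition system — 5 states:
  q0 = b.c.c.b.0 | -b-> q1
  q1 = c.c.b.0 | -c-> q2
  q2 = c.b.0 | -c-> q3
  q3 = b.0 | -b-> q4
  q4 = 0 | ∅
Bisimilarity quotient blocks:
  B0 = {p0}
  B1 = {p1}
  B2 = {p2, q1}
  B3 = {p3, q2}
  B4 = {p4, q3}
  B5 = {p5, q4}
  B6 = {q0}
p0 ∈ B0, q0 ∈ B6 → different blocks

not bisimilar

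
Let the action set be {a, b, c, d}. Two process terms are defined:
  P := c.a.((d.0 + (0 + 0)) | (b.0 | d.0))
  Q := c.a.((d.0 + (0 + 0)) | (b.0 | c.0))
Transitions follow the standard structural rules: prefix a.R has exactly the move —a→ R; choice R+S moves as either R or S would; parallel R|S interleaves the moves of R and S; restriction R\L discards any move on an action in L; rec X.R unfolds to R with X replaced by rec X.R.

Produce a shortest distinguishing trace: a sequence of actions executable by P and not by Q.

Reachable graph of P (10 states):
  u0 = c.a.((d.0 + (0 + 0)) | (b.0 | d.0)) | -c-> u1
  u1 = a.((d.0 + (0 + 0)) | (b.0 | d.0)) | -a-> u2
  u2 = (d.0 + (0 + 0)) | (b.0 | d.0) | -b-> u3, -d-> u4, -d-> u5
  u3 = (d.0 + (0 + 0)) | (0 | d.0) | -d-> u6, -d-> u7
  u4 = (d.0 + (0 + 0)) | (b.0 | 0) | -b-> u6, -d-> u8
  u5 = 0 | (b.0 | d.0) | -b-> u7, -d-> u8
  u6 = (d.0 + (0 + 0)) | (0 | 0) | -d-> u9
  u7 = 0 | (0 | d.0) | -d-> u9
  u8 = 0 | (b.0 | 0) | -b-> u9
  u9 = 0 | (0 | 0) | (no moves)
Reachable graph of Q (10 states):
  v0 = c.a.((d.0 + (0 + 0)) | (b.0 | c.0)) | -c-> v1
  v1 = a.((d.0 + (0 + 0)) | (b.0 | c.0)) | -a-> v2
  v2 = (d.0 + (0 + 0)) | (b.0 | c.0) | -b-> v3, -c-> v4, -d-> v5
  v3 = (d.0 + (0 + 0)) | (0 | c.0) | -c-> v6, -d-> v7
  v4 = (d.0 + (0 + 0)) | (b.0 | 0) | -b-> v6, -d-> v8
  v5 = 0 | (b.0 | c.0) | -b-> v7, -c-> v8
  v6 = (d.0 + (0 + 0)) | (0 | 0) | -d-> v9
  v7 = 0 | (0 | c.0) | -c-> v9
  v8 = 0 | (b.0 | 0) | -b-> v9
  v9 = 0 | (0 | 0) | (no moves)
Executing cadd from P (initial set {u0}):
  step 1 (c): {u1}
  step 2 (a): {u2}
  step 3 (d): {u4, u5}
  step 4 (d): {u8}
  — P admits the full trace.
Executing cadd from Q (initial set {v0}):
  step 1 (c): {v1}
  step 2 (a): {v2}
  step 3 (d): {v5}
  step 4 (d): ∅ (Q stuck)

cadd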